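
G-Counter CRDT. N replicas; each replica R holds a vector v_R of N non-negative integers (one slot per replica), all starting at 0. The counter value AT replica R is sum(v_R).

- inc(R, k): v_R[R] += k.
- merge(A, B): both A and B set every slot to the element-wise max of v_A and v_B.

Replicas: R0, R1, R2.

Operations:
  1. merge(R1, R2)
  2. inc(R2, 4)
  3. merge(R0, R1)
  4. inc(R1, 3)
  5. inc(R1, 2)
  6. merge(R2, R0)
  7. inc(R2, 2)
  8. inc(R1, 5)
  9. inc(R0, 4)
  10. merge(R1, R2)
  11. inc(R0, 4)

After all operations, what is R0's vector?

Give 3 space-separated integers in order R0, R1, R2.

Op 1: merge R1<->R2 -> R1=(0,0,0) R2=(0,0,0)
Op 2: inc R2 by 4 -> R2=(0,0,4) value=4
Op 3: merge R0<->R1 -> R0=(0,0,0) R1=(0,0,0)
Op 4: inc R1 by 3 -> R1=(0,3,0) value=3
Op 5: inc R1 by 2 -> R1=(0,5,0) value=5
Op 6: merge R2<->R0 -> R2=(0,0,4) R0=(0,0,4)
Op 7: inc R2 by 2 -> R2=(0,0,6) value=6
Op 8: inc R1 by 5 -> R1=(0,10,0) value=10
Op 9: inc R0 by 4 -> R0=(4,0,4) value=8
Op 10: merge R1<->R2 -> R1=(0,10,6) R2=(0,10,6)
Op 11: inc R0 by 4 -> R0=(8,0,4) value=12

Answer: 8 0 4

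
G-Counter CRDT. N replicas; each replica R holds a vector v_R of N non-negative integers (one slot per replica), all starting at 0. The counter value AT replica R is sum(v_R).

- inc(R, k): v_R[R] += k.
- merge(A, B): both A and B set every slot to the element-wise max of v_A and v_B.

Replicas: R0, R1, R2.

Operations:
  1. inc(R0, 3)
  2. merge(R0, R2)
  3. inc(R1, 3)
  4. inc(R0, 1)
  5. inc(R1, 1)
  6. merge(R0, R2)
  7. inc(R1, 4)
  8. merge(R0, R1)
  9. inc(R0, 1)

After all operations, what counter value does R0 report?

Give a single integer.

Answer: 13

Derivation:
Op 1: inc R0 by 3 -> R0=(3,0,0) value=3
Op 2: merge R0<->R2 -> R0=(3,0,0) R2=(3,0,0)
Op 3: inc R1 by 3 -> R1=(0,3,0) value=3
Op 4: inc R0 by 1 -> R0=(4,0,0) value=4
Op 5: inc R1 by 1 -> R1=(0,4,0) value=4
Op 6: merge R0<->R2 -> R0=(4,0,0) R2=(4,0,0)
Op 7: inc R1 by 4 -> R1=(0,8,0) value=8
Op 8: merge R0<->R1 -> R0=(4,8,0) R1=(4,8,0)
Op 9: inc R0 by 1 -> R0=(5,8,0) value=13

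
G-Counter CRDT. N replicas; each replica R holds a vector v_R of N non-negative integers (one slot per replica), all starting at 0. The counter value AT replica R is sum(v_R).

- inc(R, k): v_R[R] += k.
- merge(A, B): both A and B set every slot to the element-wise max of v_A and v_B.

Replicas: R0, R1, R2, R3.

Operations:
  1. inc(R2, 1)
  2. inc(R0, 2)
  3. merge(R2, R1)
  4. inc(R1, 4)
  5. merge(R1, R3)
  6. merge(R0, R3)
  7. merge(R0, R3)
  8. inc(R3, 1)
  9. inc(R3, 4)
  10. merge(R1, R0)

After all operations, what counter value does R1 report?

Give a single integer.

Answer: 7

Derivation:
Op 1: inc R2 by 1 -> R2=(0,0,1,0) value=1
Op 2: inc R0 by 2 -> R0=(2,0,0,0) value=2
Op 3: merge R2<->R1 -> R2=(0,0,1,0) R1=(0,0,1,0)
Op 4: inc R1 by 4 -> R1=(0,4,1,0) value=5
Op 5: merge R1<->R3 -> R1=(0,4,1,0) R3=(0,4,1,0)
Op 6: merge R0<->R3 -> R0=(2,4,1,0) R3=(2,4,1,0)
Op 7: merge R0<->R3 -> R0=(2,4,1,0) R3=(2,4,1,0)
Op 8: inc R3 by 1 -> R3=(2,4,1,1) value=8
Op 9: inc R3 by 4 -> R3=(2,4,1,5) value=12
Op 10: merge R1<->R0 -> R1=(2,4,1,0) R0=(2,4,1,0)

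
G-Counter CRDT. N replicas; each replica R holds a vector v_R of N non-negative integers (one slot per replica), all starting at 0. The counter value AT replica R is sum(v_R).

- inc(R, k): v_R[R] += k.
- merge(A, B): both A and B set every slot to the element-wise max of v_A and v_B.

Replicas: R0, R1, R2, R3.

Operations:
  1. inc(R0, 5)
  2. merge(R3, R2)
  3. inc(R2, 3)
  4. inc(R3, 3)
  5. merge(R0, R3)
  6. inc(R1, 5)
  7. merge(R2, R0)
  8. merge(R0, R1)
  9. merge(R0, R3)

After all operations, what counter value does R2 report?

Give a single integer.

Op 1: inc R0 by 5 -> R0=(5,0,0,0) value=5
Op 2: merge R3<->R2 -> R3=(0,0,0,0) R2=(0,0,0,0)
Op 3: inc R2 by 3 -> R2=(0,0,3,0) value=3
Op 4: inc R3 by 3 -> R3=(0,0,0,3) value=3
Op 5: merge R0<->R3 -> R0=(5,0,0,3) R3=(5,0,0,3)
Op 6: inc R1 by 5 -> R1=(0,5,0,0) value=5
Op 7: merge R2<->R0 -> R2=(5,0,3,3) R0=(5,0,3,3)
Op 8: merge R0<->R1 -> R0=(5,5,3,3) R1=(5,5,3,3)
Op 9: merge R0<->R3 -> R0=(5,5,3,3) R3=(5,5,3,3)

Answer: 11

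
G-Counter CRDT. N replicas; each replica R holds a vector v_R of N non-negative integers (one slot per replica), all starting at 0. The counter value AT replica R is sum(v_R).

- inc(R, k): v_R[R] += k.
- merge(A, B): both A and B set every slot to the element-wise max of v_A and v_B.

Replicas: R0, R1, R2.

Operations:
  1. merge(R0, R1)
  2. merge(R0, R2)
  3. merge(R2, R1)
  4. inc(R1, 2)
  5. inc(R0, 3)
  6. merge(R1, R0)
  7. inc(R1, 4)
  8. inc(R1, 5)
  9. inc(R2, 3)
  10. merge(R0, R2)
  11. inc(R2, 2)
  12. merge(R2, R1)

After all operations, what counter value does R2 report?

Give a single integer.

Answer: 19

Derivation:
Op 1: merge R0<->R1 -> R0=(0,0,0) R1=(0,0,0)
Op 2: merge R0<->R2 -> R0=(0,0,0) R2=(0,0,0)
Op 3: merge R2<->R1 -> R2=(0,0,0) R1=(0,0,0)
Op 4: inc R1 by 2 -> R1=(0,2,0) value=2
Op 5: inc R0 by 3 -> R0=(3,0,0) value=3
Op 6: merge R1<->R0 -> R1=(3,2,0) R0=(3,2,0)
Op 7: inc R1 by 4 -> R1=(3,6,0) value=9
Op 8: inc R1 by 5 -> R1=(3,11,0) value=14
Op 9: inc R2 by 3 -> R2=(0,0,3) value=3
Op 10: merge R0<->R2 -> R0=(3,2,3) R2=(3,2,3)
Op 11: inc R2 by 2 -> R2=(3,2,5) value=10
Op 12: merge R2<->R1 -> R2=(3,11,5) R1=(3,11,5)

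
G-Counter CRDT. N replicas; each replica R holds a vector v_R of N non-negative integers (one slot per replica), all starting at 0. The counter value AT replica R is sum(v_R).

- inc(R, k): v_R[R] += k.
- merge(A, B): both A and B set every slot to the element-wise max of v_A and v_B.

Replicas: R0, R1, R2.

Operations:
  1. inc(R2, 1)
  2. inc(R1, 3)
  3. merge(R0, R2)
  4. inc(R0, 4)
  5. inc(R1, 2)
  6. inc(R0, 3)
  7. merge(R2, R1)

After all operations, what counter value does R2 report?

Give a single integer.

Op 1: inc R2 by 1 -> R2=(0,0,1) value=1
Op 2: inc R1 by 3 -> R1=(0,3,0) value=3
Op 3: merge R0<->R2 -> R0=(0,0,1) R2=(0,0,1)
Op 4: inc R0 by 4 -> R0=(4,0,1) value=5
Op 5: inc R1 by 2 -> R1=(0,5,0) value=5
Op 6: inc R0 by 3 -> R0=(7,0,1) value=8
Op 7: merge R2<->R1 -> R2=(0,5,1) R1=(0,5,1)

Answer: 6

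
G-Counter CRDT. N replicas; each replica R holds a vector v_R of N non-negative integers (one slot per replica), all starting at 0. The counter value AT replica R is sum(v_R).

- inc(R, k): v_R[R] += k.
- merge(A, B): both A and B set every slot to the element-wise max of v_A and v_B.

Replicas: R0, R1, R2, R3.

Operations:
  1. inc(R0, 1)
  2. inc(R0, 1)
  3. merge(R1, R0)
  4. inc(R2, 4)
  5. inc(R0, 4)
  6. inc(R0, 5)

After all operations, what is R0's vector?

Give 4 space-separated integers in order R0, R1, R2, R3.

Op 1: inc R0 by 1 -> R0=(1,0,0,0) value=1
Op 2: inc R0 by 1 -> R0=(2,0,0,0) value=2
Op 3: merge R1<->R0 -> R1=(2,0,0,0) R0=(2,0,0,0)
Op 4: inc R2 by 4 -> R2=(0,0,4,0) value=4
Op 5: inc R0 by 4 -> R0=(6,0,0,0) value=6
Op 6: inc R0 by 5 -> R0=(11,0,0,0) value=11

Answer: 11 0 0 0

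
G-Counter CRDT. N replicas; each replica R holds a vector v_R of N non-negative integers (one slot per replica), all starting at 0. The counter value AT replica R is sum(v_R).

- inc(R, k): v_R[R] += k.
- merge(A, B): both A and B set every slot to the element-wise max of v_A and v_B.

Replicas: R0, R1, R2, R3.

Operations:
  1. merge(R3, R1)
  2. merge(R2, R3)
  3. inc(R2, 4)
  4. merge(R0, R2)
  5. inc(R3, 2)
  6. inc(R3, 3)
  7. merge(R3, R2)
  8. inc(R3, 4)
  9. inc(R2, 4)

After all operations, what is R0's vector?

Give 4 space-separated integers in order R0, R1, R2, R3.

Op 1: merge R3<->R1 -> R3=(0,0,0,0) R1=(0,0,0,0)
Op 2: merge R2<->R3 -> R2=(0,0,0,0) R3=(0,0,0,0)
Op 3: inc R2 by 4 -> R2=(0,0,4,0) value=4
Op 4: merge R0<->R2 -> R0=(0,0,4,0) R2=(0,0,4,0)
Op 5: inc R3 by 2 -> R3=(0,0,0,2) value=2
Op 6: inc R3 by 3 -> R3=(0,0,0,5) value=5
Op 7: merge R3<->R2 -> R3=(0,0,4,5) R2=(0,0,4,5)
Op 8: inc R3 by 4 -> R3=(0,0,4,9) value=13
Op 9: inc R2 by 4 -> R2=(0,0,8,5) value=13

Answer: 0 0 4 0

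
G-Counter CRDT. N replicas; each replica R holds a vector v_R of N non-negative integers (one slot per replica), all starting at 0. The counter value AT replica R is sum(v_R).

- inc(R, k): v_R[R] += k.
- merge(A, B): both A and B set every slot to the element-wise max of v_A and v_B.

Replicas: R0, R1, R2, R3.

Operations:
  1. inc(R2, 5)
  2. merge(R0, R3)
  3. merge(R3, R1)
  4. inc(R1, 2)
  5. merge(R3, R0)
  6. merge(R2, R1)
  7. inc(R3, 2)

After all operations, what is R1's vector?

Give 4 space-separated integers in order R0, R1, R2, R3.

Answer: 0 2 5 0

Derivation:
Op 1: inc R2 by 5 -> R2=(0,0,5,0) value=5
Op 2: merge R0<->R3 -> R0=(0,0,0,0) R3=(0,0,0,0)
Op 3: merge R3<->R1 -> R3=(0,0,0,0) R1=(0,0,0,0)
Op 4: inc R1 by 2 -> R1=(0,2,0,0) value=2
Op 5: merge R3<->R0 -> R3=(0,0,0,0) R0=(0,0,0,0)
Op 6: merge R2<->R1 -> R2=(0,2,5,0) R1=(0,2,5,0)
Op 7: inc R3 by 2 -> R3=(0,0,0,2) value=2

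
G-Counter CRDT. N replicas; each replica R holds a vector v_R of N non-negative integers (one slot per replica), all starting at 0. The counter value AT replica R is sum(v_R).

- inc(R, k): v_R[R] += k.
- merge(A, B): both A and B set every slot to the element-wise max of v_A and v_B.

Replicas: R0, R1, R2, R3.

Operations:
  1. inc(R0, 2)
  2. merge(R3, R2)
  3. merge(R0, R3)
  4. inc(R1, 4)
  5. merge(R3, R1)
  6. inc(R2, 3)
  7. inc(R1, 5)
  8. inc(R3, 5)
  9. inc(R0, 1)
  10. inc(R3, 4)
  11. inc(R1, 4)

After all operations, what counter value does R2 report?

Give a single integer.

Answer: 3

Derivation:
Op 1: inc R0 by 2 -> R0=(2,0,0,0) value=2
Op 2: merge R3<->R2 -> R3=(0,0,0,0) R2=(0,0,0,0)
Op 3: merge R0<->R3 -> R0=(2,0,0,0) R3=(2,0,0,0)
Op 4: inc R1 by 4 -> R1=(0,4,0,0) value=4
Op 5: merge R3<->R1 -> R3=(2,4,0,0) R1=(2,4,0,0)
Op 6: inc R2 by 3 -> R2=(0,0,3,0) value=3
Op 7: inc R1 by 5 -> R1=(2,9,0,0) value=11
Op 8: inc R3 by 5 -> R3=(2,4,0,5) value=11
Op 9: inc R0 by 1 -> R0=(3,0,0,0) value=3
Op 10: inc R3 by 4 -> R3=(2,4,0,9) value=15
Op 11: inc R1 by 4 -> R1=(2,13,0,0) value=15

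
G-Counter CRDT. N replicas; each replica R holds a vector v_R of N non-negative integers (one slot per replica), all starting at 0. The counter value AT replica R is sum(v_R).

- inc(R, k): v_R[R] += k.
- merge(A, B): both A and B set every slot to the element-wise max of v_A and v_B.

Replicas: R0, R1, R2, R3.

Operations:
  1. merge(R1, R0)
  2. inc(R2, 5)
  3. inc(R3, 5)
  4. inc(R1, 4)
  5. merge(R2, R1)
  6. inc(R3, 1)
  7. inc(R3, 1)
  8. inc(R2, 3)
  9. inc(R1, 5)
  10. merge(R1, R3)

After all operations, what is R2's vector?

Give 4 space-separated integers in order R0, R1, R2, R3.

Op 1: merge R1<->R0 -> R1=(0,0,0,0) R0=(0,0,0,0)
Op 2: inc R2 by 5 -> R2=(0,0,5,0) value=5
Op 3: inc R3 by 5 -> R3=(0,0,0,5) value=5
Op 4: inc R1 by 4 -> R1=(0,4,0,0) value=4
Op 5: merge R2<->R1 -> R2=(0,4,5,0) R1=(0,4,5,0)
Op 6: inc R3 by 1 -> R3=(0,0,0,6) value=6
Op 7: inc R3 by 1 -> R3=(0,0,0,7) value=7
Op 8: inc R2 by 3 -> R2=(0,4,8,0) value=12
Op 9: inc R1 by 5 -> R1=(0,9,5,0) value=14
Op 10: merge R1<->R3 -> R1=(0,9,5,7) R3=(0,9,5,7)

Answer: 0 4 8 0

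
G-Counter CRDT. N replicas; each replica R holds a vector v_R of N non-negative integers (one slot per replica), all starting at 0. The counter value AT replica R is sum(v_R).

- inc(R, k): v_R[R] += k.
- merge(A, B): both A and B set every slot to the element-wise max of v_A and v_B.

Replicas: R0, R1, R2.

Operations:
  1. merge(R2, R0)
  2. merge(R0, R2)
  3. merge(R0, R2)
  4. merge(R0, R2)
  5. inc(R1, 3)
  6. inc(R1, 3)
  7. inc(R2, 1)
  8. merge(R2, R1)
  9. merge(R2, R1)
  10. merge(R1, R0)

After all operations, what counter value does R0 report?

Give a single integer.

Answer: 7

Derivation:
Op 1: merge R2<->R0 -> R2=(0,0,0) R0=(0,0,0)
Op 2: merge R0<->R2 -> R0=(0,0,0) R2=(0,0,0)
Op 3: merge R0<->R2 -> R0=(0,0,0) R2=(0,0,0)
Op 4: merge R0<->R2 -> R0=(0,0,0) R2=(0,0,0)
Op 5: inc R1 by 3 -> R1=(0,3,0) value=3
Op 6: inc R1 by 3 -> R1=(0,6,0) value=6
Op 7: inc R2 by 1 -> R2=(0,0,1) value=1
Op 8: merge R2<->R1 -> R2=(0,6,1) R1=(0,6,1)
Op 9: merge R2<->R1 -> R2=(0,6,1) R1=(0,6,1)
Op 10: merge R1<->R0 -> R1=(0,6,1) R0=(0,6,1)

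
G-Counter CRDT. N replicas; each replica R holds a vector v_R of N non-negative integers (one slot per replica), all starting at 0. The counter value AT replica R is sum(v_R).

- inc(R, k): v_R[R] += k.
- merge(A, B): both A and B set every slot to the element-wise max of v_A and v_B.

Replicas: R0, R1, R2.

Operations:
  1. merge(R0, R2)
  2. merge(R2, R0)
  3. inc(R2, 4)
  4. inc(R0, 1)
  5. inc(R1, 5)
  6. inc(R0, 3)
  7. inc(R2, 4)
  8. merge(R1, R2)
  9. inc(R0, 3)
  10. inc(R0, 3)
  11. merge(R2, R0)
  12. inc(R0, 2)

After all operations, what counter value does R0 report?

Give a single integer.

Op 1: merge R0<->R2 -> R0=(0,0,0) R2=(0,0,0)
Op 2: merge R2<->R0 -> R2=(0,0,0) R0=(0,0,0)
Op 3: inc R2 by 4 -> R2=(0,0,4) value=4
Op 4: inc R0 by 1 -> R0=(1,0,0) value=1
Op 5: inc R1 by 5 -> R1=(0,5,0) value=5
Op 6: inc R0 by 3 -> R0=(4,0,0) value=4
Op 7: inc R2 by 4 -> R2=(0,0,8) value=8
Op 8: merge R1<->R2 -> R1=(0,5,8) R2=(0,5,8)
Op 9: inc R0 by 3 -> R0=(7,0,0) value=7
Op 10: inc R0 by 3 -> R0=(10,0,0) value=10
Op 11: merge R2<->R0 -> R2=(10,5,8) R0=(10,5,8)
Op 12: inc R0 by 2 -> R0=(12,5,8) value=25

Answer: 25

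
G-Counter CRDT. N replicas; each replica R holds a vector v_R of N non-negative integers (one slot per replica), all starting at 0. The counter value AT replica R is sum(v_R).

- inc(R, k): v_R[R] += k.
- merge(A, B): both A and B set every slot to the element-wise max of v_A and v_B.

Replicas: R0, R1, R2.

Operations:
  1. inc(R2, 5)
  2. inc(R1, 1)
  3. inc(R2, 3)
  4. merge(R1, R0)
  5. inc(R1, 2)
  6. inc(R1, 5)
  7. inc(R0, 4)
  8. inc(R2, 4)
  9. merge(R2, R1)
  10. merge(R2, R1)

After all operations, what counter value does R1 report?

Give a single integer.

Answer: 20

Derivation:
Op 1: inc R2 by 5 -> R2=(0,0,5) value=5
Op 2: inc R1 by 1 -> R1=(0,1,0) value=1
Op 3: inc R2 by 3 -> R2=(0,0,8) value=8
Op 4: merge R1<->R0 -> R1=(0,1,0) R0=(0,1,0)
Op 5: inc R1 by 2 -> R1=(0,3,0) value=3
Op 6: inc R1 by 5 -> R1=(0,8,0) value=8
Op 7: inc R0 by 4 -> R0=(4,1,0) value=5
Op 8: inc R2 by 4 -> R2=(0,0,12) value=12
Op 9: merge R2<->R1 -> R2=(0,8,12) R1=(0,8,12)
Op 10: merge R2<->R1 -> R2=(0,8,12) R1=(0,8,12)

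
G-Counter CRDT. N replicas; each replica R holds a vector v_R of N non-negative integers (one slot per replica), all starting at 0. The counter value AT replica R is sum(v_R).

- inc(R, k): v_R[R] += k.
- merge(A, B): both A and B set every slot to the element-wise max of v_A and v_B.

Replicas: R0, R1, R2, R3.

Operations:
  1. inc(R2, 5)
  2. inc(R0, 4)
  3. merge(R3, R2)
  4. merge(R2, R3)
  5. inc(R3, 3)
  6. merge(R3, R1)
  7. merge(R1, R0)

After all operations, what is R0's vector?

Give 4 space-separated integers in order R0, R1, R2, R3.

Op 1: inc R2 by 5 -> R2=(0,0,5,0) value=5
Op 2: inc R0 by 4 -> R0=(4,0,0,0) value=4
Op 3: merge R3<->R2 -> R3=(0,0,5,0) R2=(0,0,5,0)
Op 4: merge R2<->R3 -> R2=(0,0,5,0) R3=(0,0,5,0)
Op 5: inc R3 by 3 -> R3=(0,0,5,3) value=8
Op 6: merge R3<->R1 -> R3=(0,0,5,3) R1=(0,0,5,3)
Op 7: merge R1<->R0 -> R1=(4,0,5,3) R0=(4,0,5,3)

Answer: 4 0 5 3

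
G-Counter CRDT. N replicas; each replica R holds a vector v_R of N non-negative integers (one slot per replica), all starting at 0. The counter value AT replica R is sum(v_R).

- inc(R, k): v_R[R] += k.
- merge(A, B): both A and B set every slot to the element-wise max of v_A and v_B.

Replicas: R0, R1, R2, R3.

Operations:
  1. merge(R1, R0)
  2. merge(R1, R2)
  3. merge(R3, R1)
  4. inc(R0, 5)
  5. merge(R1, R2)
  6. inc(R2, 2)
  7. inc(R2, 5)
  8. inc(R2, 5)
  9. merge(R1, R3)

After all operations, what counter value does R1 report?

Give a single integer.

Answer: 0

Derivation:
Op 1: merge R1<->R0 -> R1=(0,0,0,0) R0=(0,0,0,0)
Op 2: merge R1<->R2 -> R1=(0,0,0,0) R2=(0,0,0,0)
Op 3: merge R3<->R1 -> R3=(0,0,0,0) R1=(0,0,0,0)
Op 4: inc R0 by 5 -> R0=(5,0,0,0) value=5
Op 5: merge R1<->R2 -> R1=(0,0,0,0) R2=(0,0,0,0)
Op 6: inc R2 by 2 -> R2=(0,0,2,0) value=2
Op 7: inc R2 by 5 -> R2=(0,0,7,0) value=7
Op 8: inc R2 by 5 -> R2=(0,0,12,0) value=12
Op 9: merge R1<->R3 -> R1=(0,0,0,0) R3=(0,0,0,0)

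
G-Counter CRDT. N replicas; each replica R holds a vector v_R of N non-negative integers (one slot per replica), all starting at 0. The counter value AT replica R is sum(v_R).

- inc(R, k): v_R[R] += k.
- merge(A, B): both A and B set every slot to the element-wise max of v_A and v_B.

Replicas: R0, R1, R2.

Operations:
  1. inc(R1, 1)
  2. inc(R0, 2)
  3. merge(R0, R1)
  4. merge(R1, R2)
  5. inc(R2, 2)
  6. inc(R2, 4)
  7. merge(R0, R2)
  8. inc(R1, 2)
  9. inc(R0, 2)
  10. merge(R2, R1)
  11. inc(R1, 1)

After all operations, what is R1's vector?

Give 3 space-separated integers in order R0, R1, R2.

Op 1: inc R1 by 1 -> R1=(0,1,0) value=1
Op 2: inc R0 by 2 -> R0=(2,0,0) value=2
Op 3: merge R0<->R1 -> R0=(2,1,0) R1=(2,1,0)
Op 4: merge R1<->R2 -> R1=(2,1,0) R2=(2,1,0)
Op 5: inc R2 by 2 -> R2=(2,1,2) value=5
Op 6: inc R2 by 4 -> R2=(2,1,6) value=9
Op 7: merge R0<->R2 -> R0=(2,1,6) R2=(2,1,6)
Op 8: inc R1 by 2 -> R1=(2,3,0) value=5
Op 9: inc R0 by 2 -> R0=(4,1,6) value=11
Op 10: merge R2<->R1 -> R2=(2,3,6) R1=(2,3,6)
Op 11: inc R1 by 1 -> R1=(2,4,6) value=12

Answer: 2 4 6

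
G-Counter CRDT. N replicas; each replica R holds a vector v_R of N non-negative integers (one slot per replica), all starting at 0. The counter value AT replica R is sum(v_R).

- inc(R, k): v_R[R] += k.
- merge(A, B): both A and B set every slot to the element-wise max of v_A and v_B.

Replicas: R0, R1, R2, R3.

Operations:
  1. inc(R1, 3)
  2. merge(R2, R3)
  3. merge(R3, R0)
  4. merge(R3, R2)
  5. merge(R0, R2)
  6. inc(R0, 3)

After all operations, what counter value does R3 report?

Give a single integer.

Op 1: inc R1 by 3 -> R1=(0,3,0,0) value=3
Op 2: merge R2<->R3 -> R2=(0,0,0,0) R3=(0,0,0,0)
Op 3: merge R3<->R0 -> R3=(0,0,0,0) R0=(0,0,0,0)
Op 4: merge R3<->R2 -> R3=(0,0,0,0) R2=(0,0,0,0)
Op 5: merge R0<->R2 -> R0=(0,0,0,0) R2=(0,0,0,0)
Op 6: inc R0 by 3 -> R0=(3,0,0,0) value=3

Answer: 0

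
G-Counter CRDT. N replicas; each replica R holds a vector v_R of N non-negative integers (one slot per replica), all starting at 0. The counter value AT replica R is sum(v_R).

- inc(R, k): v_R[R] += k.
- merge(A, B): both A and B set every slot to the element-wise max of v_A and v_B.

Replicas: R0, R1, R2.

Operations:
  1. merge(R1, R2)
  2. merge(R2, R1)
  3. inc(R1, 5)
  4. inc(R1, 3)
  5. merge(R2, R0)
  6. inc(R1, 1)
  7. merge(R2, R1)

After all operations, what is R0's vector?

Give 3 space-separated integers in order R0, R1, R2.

Op 1: merge R1<->R2 -> R1=(0,0,0) R2=(0,0,0)
Op 2: merge R2<->R1 -> R2=(0,0,0) R1=(0,0,0)
Op 3: inc R1 by 5 -> R1=(0,5,0) value=5
Op 4: inc R1 by 3 -> R1=(0,8,0) value=8
Op 5: merge R2<->R0 -> R2=(0,0,0) R0=(0,0,0)
Op 6: inc R1 by 1 -> R1=(0,9,0) value=9
Op 7: merge R2<->R1 -> R2=(0,9,0) R1=(0,9,0)

Answer: 0 0 0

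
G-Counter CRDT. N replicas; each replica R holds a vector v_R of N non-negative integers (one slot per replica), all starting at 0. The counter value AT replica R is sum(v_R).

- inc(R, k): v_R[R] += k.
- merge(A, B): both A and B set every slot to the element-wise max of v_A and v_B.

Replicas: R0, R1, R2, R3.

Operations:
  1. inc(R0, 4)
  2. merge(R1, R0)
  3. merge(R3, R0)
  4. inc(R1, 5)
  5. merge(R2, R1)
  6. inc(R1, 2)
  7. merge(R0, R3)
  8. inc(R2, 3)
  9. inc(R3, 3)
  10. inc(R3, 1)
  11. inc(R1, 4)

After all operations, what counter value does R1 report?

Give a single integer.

Op 1: inc R0 by 4 -> R0=(4,0,0,0) value=4
Op 2: merge R1<->R0 -> R1=(4,0,0,0) R0=(4,0,0,0)
Op 3: merge R3<->R0 -> R3=(4,0,0,0) R0=(4,0,0,0)
Op 4: inc R1 by 5 -> R1=(4,5,0,0) value=9
Op 5: merge R2<->R1 -> R2=(4,5,0,0) R1=(4,5,0,0)
Op 6: inc R1 by 2 -> R1=(4,7,0,0) value=11
Op 7: merge R0<->R3 -> R0=(4,0,0,0) R3=(4,0,0,0)
Op 8: inc R2 by 3 -> R2=(4,5,3,0) value=12
Op 9: inc R3 by 3 -> R3=(4,0,0,3) value=7
Op 10: inc R3 by 1 -> R3=(4,0,0,4) value=8
Op 11: inc R1 by 4 -> R1=(4,11,0,0) value=15

Answer: 15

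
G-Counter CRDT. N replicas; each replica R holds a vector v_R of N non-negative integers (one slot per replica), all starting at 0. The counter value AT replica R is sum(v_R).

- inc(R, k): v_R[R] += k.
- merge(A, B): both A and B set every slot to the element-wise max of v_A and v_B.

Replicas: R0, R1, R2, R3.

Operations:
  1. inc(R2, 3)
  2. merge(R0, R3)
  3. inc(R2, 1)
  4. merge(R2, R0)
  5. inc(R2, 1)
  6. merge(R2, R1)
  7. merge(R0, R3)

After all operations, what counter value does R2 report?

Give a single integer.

Op 1: inc R2 by 3 -> R2=(0,0,3,0) value=3
Op 2: merge R0<->R3 -> R0=(0,0,0,0) R3=(0,0,0,0)
Op 3: inc R2 by 1 -> R2=(0,0,4,0) value=4
Op 4: merge R2<->R0 -> R2=(0,0,4,0) R0=(0,0,4,0)
Op 5: inc R2 by 1 -> R2=(0,0,5,0) value=5
Op 6: merge R2<->R1 -> R2=(0,0,5,0) R1=(0,0,5,0)
Op 7: merge R0<->R3 -> R0=(0,0,4,0) R3=(0,0,4,0)

Answer: 5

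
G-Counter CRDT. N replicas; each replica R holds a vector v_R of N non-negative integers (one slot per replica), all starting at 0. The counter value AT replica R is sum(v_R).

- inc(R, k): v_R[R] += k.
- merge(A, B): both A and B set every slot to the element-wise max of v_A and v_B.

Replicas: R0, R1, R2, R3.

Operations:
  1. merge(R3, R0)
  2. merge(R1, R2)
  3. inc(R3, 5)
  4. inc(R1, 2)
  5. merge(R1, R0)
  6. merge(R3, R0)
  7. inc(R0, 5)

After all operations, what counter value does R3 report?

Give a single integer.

Op 1: merge R3<->R0 -> R3=(0,0,0,0) R0=(0,0,0,0)
Op 2: merge R1<->R2 -> R1=(0,0,0,0) R2=(0,0,0,0)
Op 3: inc R3 by 5 -> R3=(0,0,0,5) value=5
Op 4: inc R1 by 2 -> R1=(0,2,0,0) value=2
Op 5: merge R1<->R0 -> R1=(0,2,0,0) R0=(0,2,0,0)
Op 6: merge R3<->R0 -> R3=(0,2,0,5) R0=(0,2,0,5)
Op 7: inc R0 by 5 -> R0=(5,2,0,5) value=12

Answer: 7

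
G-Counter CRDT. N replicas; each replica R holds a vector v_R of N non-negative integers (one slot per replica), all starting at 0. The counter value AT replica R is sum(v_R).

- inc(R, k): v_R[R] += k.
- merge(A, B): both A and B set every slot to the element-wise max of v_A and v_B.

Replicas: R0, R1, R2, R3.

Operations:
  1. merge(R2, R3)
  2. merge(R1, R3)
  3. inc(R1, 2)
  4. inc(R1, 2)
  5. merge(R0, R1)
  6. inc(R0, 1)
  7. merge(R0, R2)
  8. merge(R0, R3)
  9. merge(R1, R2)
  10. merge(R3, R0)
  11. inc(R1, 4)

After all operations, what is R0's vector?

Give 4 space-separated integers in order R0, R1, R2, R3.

Op 1: merge R2<->R3 -> R2=(0,0,0,0) R3=(0,0,0,0)
Op 2: merge R1<->R3 -> R1=(0,0,0,0) R3=(0,0,0,0)
Op 3: inc R1 by 2 -> R1=(0,2,0,0) value=2
Op 4: inc R1 by 2 -> R1=(0,4,0,0) value=4
Op 5: merge R0<->R1 -> R0=(0,4,0,0) R1=(0,4,0,0)
Op 6: inc R0 by 1 -> R0=(1,4,0,0) value=5
Op 7: merge R0<->R2 -> R0=(1,4,0,0) R2=(1,4,0,0)
Op 8: merge R0<->R3 -> R0=(1,4,0,0) R3=(1,4,0,0)
Op 9: merge R1<->R2 -> R1=(1,4,0,0) R2=(1,4,0,0)
Op 10: merge R3<->R0 -> R3=(1,4,0,0) R0=(1,4,0,0)
Op 11: inc R1 by 4 -> R1=(1,8,0,0) value=9

Answer: 1 4 0 0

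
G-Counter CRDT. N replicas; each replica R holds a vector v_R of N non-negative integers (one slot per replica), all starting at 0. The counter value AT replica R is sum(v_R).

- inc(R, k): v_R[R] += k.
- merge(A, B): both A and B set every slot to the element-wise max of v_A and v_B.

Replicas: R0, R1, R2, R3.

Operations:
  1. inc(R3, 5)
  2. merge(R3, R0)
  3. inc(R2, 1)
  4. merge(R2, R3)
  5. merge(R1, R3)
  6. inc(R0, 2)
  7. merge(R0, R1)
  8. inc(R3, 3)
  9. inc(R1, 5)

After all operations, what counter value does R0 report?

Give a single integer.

Op 1: inc R3 by 5 -> R3=(0,0,0,5) value=5
Op 2: merge R3<->R0 -> R3=(0,0,0,5) R0=(0,0,0,5)
Op 3: inc R2 by 1 -> R2=(0,0,1,0) value=1
Op 4: merge R2<->R3 -> R2=(0,0,1,5) R3=(0,0,1,5)
Op 5: merge R1<->R3 -> R1=(0,0,1,5) R3=(0,0,1,5)
Op 6: inc R0 by 2 -> R0=(2,0,0,5) value=7
Op 7: merge R0<->R1 -> R0=(2,0,1,5) R1=(2,0,1,5)
Op 8: inc R3 by 3 -> R3=(0,0,1,8) value=9
Op 9: inc R1 by 5 -> R1=(2,5,1,5) value=13

Answer: 8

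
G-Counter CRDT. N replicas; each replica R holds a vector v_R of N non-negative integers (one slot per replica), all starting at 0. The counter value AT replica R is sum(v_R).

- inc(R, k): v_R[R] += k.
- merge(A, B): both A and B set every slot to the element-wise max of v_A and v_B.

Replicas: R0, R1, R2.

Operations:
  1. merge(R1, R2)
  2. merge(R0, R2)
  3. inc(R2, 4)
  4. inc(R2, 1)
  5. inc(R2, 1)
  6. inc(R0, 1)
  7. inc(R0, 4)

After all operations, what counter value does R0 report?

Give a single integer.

Answer: 5

Derivation:
Op 1: merge R1<->R2 -> R1=(0,0,0) R2=(0,0,0)
Op 2: merge R0<->R2 -> R0=(0,0,0) R2=(0,0,0)
Op 3: inc R2 by 4 -> R2=(0,0,4) value=4
Op 4: inc R2 by 1 -> R2=(0,0,5) value=5
Op 5: inc R2 by 1 -> R2=(0,0,6) value=6
Op 6: inc R0 by 1 -> R0=(1,0,0) value=1
Op 7: inc R0 by 4 -> R0=(5,0,0) value=5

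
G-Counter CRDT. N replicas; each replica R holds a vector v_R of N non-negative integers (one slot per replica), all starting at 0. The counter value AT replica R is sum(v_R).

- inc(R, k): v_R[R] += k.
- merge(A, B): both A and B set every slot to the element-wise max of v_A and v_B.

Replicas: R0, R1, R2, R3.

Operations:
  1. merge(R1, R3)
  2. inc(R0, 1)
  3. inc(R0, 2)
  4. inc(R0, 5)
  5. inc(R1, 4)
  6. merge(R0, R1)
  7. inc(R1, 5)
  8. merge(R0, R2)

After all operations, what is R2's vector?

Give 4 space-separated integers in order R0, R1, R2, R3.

Op 1: merge R1<->R3 -> R1=(0,0,0,0) R3=(0,0,0,0)
Op 2: inc R0 by 1 -> R0=(1,0,0,0) value=1
Op 3: inc R0 by 2 -> R0=(3,0,0,0) value=3
Op 4: inc R0 by 5 -> R0=(8,0,0,0) value=8
Op 5: inc R1 by 4 -> R1=(0,4,0,0) value=4
Op 6: merge R0<->R1 -> R0=(8,4,0,0) R1=(8,4,0,0)
Op 7: inc R1 by 5 -> R1=(8,9,0,0) value=17
Op 8: merge R0<->R2 -> R0=(8,4,0,0) R2=(8,4,0,0)

Answer: 8 4 0 0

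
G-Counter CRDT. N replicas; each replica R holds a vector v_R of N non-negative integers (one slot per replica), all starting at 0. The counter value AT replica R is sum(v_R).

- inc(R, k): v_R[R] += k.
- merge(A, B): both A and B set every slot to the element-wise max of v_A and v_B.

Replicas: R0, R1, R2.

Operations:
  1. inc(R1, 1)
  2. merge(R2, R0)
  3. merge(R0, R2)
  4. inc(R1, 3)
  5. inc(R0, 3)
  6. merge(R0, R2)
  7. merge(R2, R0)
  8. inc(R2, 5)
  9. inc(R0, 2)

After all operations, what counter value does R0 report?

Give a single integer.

Answer: 5

Derivation:
Op 1: inc R1 by 1 -> R1=(0,1,0) value=1
Op 2: merge R2<->R0 -> R2=(0,0,0) R0=(0,0,0)
Op 3: merge R0<->R2 -> R0=(0,0,0) R2=(0,0,0)
Op 4: inc R1 by 3 -> R1=(0,4,0) value=4
Op 5: inc R0 by 3 -> R0=(3,0,0) value=3
Op 6: merge R0<->R2 -> R0=(3,0,0) R2=(3,0,0)
Op 7: merge R2<->R0 -> R2=(3,0,0) R0=(3,0,0)
Op 8: inc R2 by 5 -> R2=(3,0,5) value=8
Op 9: inc R0 by 2 -> R0=(5,0,0) value=5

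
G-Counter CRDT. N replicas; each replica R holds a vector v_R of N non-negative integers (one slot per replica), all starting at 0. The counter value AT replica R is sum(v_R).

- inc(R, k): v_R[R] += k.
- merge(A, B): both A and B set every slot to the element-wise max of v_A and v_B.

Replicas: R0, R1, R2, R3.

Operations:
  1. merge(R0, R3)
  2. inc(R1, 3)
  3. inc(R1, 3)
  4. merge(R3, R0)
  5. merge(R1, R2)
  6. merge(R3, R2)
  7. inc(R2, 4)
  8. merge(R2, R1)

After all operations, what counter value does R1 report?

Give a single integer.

Answer: 10

Derivation:
Op 1: merge R0<->R3 -> R0=(0,0,0,0) R3=(0,0,0,0)
Op 2: inc R1 by 3 -> R1=(0,3,0,0) value=3
Op 3: inc R1 by 3 -> R1=(0,6,0,0) value=6
Op 4: merge R3<->R0 -> R3=(0,0,0,0) R0=(0,0,0,0)
Op 5: merge R1<->R2 -> R1=(0,6,0,0) R2=(0,6,0,0)
Op 6: merge R3<->R2 -> R3=(0,6,0,0) R2=(0,6,0,0)
Op 7: inc R2 by 4 -> R2=(0,6,4,0) value=10
Op 8: merge R2<->R1 -> R2=(0,6,4,0) R1=(0,6,4,0)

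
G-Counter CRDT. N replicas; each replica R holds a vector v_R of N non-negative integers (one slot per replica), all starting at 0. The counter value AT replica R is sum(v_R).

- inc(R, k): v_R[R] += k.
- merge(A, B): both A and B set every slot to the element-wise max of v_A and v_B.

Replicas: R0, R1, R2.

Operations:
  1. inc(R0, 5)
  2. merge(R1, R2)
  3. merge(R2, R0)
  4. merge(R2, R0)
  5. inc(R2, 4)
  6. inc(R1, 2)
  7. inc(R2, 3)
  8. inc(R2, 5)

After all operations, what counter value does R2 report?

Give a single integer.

Op 1: inc R0 by 5 -> R0=(5,0,0) value=5
Op 2: merge R1<->R2 -> R1=(0,0,0) R2=(0,0,0)
Op 3: merge R2<->R0 -> R2=(5,0,0) R0=(5,0,0)
Op 4: merge R2<->R0 -> R2=(5,0,0) R0=(5,0,0)
Op 5: inc R2 by 4 -> R2=(5,0,4) value=9
Op 6: inc R1 by 2 -> R1=(0,2,0) value=2
Op 7: inc R2 by 3 -> R2=(5,0,7) value=12
Op 8: inc R2 by 5 -> R2=(5,0,12) value=17

Answer: 17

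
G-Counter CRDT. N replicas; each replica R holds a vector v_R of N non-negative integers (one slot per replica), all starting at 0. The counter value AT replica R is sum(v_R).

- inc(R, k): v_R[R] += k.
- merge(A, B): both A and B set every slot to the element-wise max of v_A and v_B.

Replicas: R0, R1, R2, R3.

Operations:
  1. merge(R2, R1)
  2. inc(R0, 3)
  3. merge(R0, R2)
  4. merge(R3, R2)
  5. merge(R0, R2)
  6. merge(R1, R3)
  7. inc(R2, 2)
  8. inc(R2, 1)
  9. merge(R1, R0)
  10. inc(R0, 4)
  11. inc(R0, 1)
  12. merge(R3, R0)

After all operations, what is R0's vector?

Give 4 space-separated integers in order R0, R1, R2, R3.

Answer: 8 0 0 0

Derivation:
Op 1: merge R2<->R1 -> R2=(0,0,0,0) R1=(0,0,0,0)
Op 2: inc R0 by 3 -> R0=(3,0,0,0) value=3
Op 3: merge R0<->R2 -> R0=(3,0,0,0) R2=(3,0,0,0)
Op 4: merge R3<->R2 -> R3=(3,0,0,0) R2=(3,0,0,0)
Op 5: merge R0<->R2 -> R0=(3,0,0,0) R2=(3,0,0,0)
Op 6: merge R1<->R3 -> R1=(3,0,0,0) R3=(3,0,0,0)
Op 7: inc R2 by 2 -> R2=(3,0,2,0) value=5
Op 8: inc R2 by 1 -> R2=(3,0,3,0) value=6
Op 9: merge R1<->R0 -> R1=(3,0,0,0) R0=(3,0,0,0)
Op 10: inc R0 by 4 -> R0=(7,0,0,0) value=7
Op 11: inc R0 by 1 -> R0=(8,0,0,0) value=8
Op 12: merge R3<->R0 -> R3=(8,0,0,0) R0=(8,0,0,0)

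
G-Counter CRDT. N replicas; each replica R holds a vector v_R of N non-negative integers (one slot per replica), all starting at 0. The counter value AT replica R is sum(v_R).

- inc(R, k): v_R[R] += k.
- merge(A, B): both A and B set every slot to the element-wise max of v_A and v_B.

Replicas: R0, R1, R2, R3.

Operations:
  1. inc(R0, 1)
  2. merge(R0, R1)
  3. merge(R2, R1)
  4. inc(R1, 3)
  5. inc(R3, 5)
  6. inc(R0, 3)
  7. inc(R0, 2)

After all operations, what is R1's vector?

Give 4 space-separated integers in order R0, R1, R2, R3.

Op 1: inc R0 by 1 -> R0=(1,0,0,0) value=1
Op 2: merge R0<->R1 -> R0=(1,0,0,0) R1=(1,0,0,0)
Op 3: merge R2<->R1 -> R2=(1,0,0,0) R1=(1,0,0,0)
Op 4: inc R1 by 3 -> R1=(1,3,0,0) value=4
Op 5: inc R3 by 5 -> R3=(0,0,0,5) value=5
Op 6: inc R0 by 3 -> R0=(4,0,0,0) value=4
Op 7: inc R0 by 2 -> R0=(6,0,0,0) value=6

Answer: 1 3 0 0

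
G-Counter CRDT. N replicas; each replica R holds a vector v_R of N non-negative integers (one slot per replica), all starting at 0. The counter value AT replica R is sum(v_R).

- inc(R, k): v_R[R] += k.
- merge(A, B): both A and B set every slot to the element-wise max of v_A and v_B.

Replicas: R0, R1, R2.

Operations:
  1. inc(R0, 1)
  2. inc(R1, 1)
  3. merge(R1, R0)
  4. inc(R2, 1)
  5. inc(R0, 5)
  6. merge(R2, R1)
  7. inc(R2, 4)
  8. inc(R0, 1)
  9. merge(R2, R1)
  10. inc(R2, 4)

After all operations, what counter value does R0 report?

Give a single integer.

Op 1: inc R0 by 1 -> R0=(1,0,0) value=1
Op 2: inc R1 by 1 -> R1=(0,1,0) value=1
Op 3: merge R1<->R0 -> R1=(1,1,0) R0=(1,1,0)
Op 4: inc R2 by 1 -> R2=(0,0,1) value=1
Op 5: inc R0 by 5 -> R0=(6,1,0) value=7
Op 6: merge R2<->R1 -> R2=(1,1,1) R1=(1,1,1)
Op 7: inc R2 by 4 -> R2=(1,1,5) value=7
Op 8: inc R0 by 1 -> R0=(7,1,0) value=8
Op 9: merge R2<->R1 -> R2=(1,1,5) R1=(1,1,5)
Op 10: inc R2 by 4 -> R2=(1,1,9) value=11

Answer: 8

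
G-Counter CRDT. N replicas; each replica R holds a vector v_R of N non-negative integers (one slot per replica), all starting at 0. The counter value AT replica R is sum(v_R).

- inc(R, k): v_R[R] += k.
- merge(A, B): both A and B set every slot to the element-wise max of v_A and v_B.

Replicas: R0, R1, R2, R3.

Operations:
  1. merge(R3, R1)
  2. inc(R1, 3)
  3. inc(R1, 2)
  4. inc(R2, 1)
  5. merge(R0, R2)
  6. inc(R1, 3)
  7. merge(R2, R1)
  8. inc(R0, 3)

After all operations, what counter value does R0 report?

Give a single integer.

Answer: 4

Derivation:
Op 1: merge R3<->R1 -> R3=(0,0,0,0) R1=(0,0,0,0)
Op 2: inc R1 by 3 -> R1=(0,3,0,0) value=3
Op 3: inc R1 by 2 -> R1=(0,5,0,0) value=5
Op 4: inc R2 by 1 -> R2=(0,0,1,0) value=1
Op 5: merge R0<->R2 -> R0=(0,0,1,0) R2=(0,0,1,0)
Op 6: inc R1 by 3 -> R1=(0,8,0,0) value=8
Op 7: merge R2<->R1 -> R2=(0,8,1,0) R1=(0,8,1,0)
Op 8: inc R0 by 3 -> R0=(3,0,1,0) value=4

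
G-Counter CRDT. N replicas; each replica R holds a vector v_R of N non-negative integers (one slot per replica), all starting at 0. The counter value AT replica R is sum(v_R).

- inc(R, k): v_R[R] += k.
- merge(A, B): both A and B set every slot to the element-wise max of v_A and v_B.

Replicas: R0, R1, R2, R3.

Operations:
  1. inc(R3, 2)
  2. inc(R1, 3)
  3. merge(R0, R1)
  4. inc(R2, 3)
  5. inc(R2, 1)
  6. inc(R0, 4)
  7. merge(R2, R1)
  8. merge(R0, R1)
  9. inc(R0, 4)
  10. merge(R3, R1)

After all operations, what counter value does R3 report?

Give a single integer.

Answer: 13

Derivation:
Op 1: inc R3 by 2 -> R3=(0,0,0,2) value=2
Op 2: inc R1 by 3 -> R1=(0,3,0,0) value=3
Op 3: merge R0<->R1 -> R0=(0,3,0,0) R1=(0,3,0,0)
Op 4: inc R2 by 3 -> R2=(0,0,3,0) value=3
Op 5: inc R2 by 1 -> R2=(0,0,4,0) value=4
Op 6: inc R0 by 4 -> R0=(4,3,0,0) value=7
Op 7: merge R2<->R1 -> R2=(0,3,4,0) R1=(0,3,4,0)
Op 8: merge R0<->R1 -> R0=(4,3,4,0) R1=(4,3,4,0)
Op 9: inc R0 by 4 -> R0=(8,3,4,0) value=15
Op 10: merge R3<->R1 -> R3=(4,3,4,2) R1=(4,3,4,2)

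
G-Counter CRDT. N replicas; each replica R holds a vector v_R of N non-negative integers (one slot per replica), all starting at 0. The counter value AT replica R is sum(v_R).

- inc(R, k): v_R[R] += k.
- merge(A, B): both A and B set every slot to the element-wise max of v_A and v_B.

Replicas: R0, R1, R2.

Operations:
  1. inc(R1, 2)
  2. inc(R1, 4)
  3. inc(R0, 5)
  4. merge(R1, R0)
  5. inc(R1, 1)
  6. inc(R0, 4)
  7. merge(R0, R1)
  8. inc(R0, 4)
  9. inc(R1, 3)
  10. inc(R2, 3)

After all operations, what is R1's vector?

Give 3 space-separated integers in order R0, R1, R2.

Answer: 9 10 0

Derivation:
Op 1: inc R1 by 2 -> R1=(0,2,0) value=2
Op 2: inc R1 by 4 -> R1=(0,6,0) value=6
Op 3: inc R0 by 5 -> R0=(5,0,0) value=5
Op 4: merge R1<->R0 -> R1=(5,6,0) R0=(5,6,0)
Op 5: inc R1 by 1 -> R1=(5,7,0) value=12
Op 6: inc R0 by 4 -> R0=(9,6,0) value=15
Op 7: merge R0<->R1 -> R0=(9,7,0) R1=(9,7,0)
Op 8: inc R0 by 4 -> R0=(13,7,0) value=20
Op 9: inc R1 by 3 -> R1=(9,10,0) value=19
Op 10: inc R2 by 3 -> R2=(0,0,3) value=3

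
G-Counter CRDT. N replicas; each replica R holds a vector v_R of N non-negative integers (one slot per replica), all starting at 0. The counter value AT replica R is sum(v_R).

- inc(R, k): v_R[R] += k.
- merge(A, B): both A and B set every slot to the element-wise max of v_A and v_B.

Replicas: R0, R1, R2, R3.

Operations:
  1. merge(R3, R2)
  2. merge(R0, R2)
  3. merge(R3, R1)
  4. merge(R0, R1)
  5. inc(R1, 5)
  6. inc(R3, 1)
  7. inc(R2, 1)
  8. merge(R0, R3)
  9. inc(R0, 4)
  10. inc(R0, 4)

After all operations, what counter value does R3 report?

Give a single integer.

Op 1: merge R3<->R2 -> R3=(0,0,0,0) R2=(0,0,0,0)
Op 2: merge R0<->R2 -> R0=(0,0,0,0) R2=(0,0,0,0)
Op 3: merge R3<->R1 -> R3=(0,0,0,0) R1=(0,0,0,0)
Op 4: merge R0<->R1 -> R0=(0,0,0,0) R1=(0,0,0,0)
Op 5: inc R1 by 5 -> R1=(0,5,0,0) value=5
Op 6: inc R3 by 1 -> R3=(0,0,0,1) value=1
Op 7: inc R2 by 1 -> R2=(0,0,1,0) value=1
Op 8: merge R0<->R3 -> R0=(0,0,0,1) R3=(0,0,0,1)
Op 9: inc R0 by 4 -> R0=(4,0,0,1) value=5
Op 10: inc R0 by 4 -> R0=(8,0,0,1) value=9

Answer: 1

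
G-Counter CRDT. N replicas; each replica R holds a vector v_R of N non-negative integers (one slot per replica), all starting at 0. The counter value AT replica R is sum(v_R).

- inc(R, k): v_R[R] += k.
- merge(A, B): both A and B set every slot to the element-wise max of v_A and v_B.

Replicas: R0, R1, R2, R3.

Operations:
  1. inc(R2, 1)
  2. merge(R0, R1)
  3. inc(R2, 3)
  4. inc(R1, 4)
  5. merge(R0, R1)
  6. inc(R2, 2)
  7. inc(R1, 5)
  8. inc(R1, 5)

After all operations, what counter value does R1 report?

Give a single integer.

Answer: 14

Derivation:
Op 1: inc R2 by 1 -> R2=(0,0,1,0) value=1
Op 2: merge R0<->R1 -> R0=(0,0,0,0) R1=(0,0,0,0)
Op 3: inc R2 by 3 -> R2=(0,0,4,0) value=4
Op 4: inc R1 by 4 -> R1=(0,4,0,0) value=4
Op 5: merge R0<->R1 -> R0=(0,4,0,0) R1=(0,4,0,0)
Op 6: inc R2 by 2 -> R2=(0,0,6,0) value=6
Op 7: inc R1 by 5 -> R1=(0,9,0,0) value=9
Op 8: inc R1 by 5 -> R1=(0,14,0,0) value=14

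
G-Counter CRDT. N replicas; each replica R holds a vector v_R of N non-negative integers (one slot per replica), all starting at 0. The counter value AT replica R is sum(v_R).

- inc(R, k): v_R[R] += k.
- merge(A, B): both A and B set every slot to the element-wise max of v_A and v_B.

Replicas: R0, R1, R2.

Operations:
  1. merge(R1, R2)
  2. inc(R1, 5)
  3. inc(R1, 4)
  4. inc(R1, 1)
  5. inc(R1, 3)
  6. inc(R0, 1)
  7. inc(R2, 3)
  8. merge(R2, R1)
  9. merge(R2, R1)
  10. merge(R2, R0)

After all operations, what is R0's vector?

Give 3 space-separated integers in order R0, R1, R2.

Answer: 1 13 3

Derivation:
Op 1: merge R1<->R2 -> R1=(0,0,0) R2=(0,0,0)
Op 2: inc R1 by 5 -> R1=(0,5,0) value=5
Op 3: inc R1 by 4 -> R1=(0,9,0) value=9
Op 4: inc R1 by 1 -> R1=(0,10,0) value=10
Op 5: inc R1 by 3 -> R1=(0,13,0) value=13
Op 6: inc R0 by 1 -> R0=(1,0,0) value=1
Op 7: inc R2 by 3 -> R2=(0,0,3) value=3
Op 8: merge R2<->R1 -> R2=(0,13,3) R1=(0,13,3)
Op 9: merge R2<->R1 -> R2=(0,13,3) R1=(0,13,3)
Op 10: merge R2<->R0 -> R2=(1,13,3) R0=(1,13,3)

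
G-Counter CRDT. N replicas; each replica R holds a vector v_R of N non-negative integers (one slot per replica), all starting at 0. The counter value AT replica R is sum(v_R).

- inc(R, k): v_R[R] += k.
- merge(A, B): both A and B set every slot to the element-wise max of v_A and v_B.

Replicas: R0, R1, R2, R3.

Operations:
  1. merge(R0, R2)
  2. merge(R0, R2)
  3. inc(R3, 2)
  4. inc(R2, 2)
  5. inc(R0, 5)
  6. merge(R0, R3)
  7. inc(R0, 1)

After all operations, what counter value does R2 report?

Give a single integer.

Answer: 2

Derivation:
Op 1: merge R0<->R2 -> R0=(0,0,0,0) R2=(0,0,0,0)
Op 2: merge R0<->R2 -> R0=(0,0,0,0) R2=(0,0,0,0)
Op 3: inc R3 by 2 -> R3=(0,0,0,2) value=2
Op 4: inc R2 by 2 -> R2=(0,0,2,0) value=2
Op 5: inc R0 by 5 -> R0=(5,0,0,0) value=5
Op 6: merge R0<->R3 -> R0=(5,0,0,2) R3=(5,0,0,2)
Op 7: inc R0 by 1 -> R0=(6,0,0,2) value=8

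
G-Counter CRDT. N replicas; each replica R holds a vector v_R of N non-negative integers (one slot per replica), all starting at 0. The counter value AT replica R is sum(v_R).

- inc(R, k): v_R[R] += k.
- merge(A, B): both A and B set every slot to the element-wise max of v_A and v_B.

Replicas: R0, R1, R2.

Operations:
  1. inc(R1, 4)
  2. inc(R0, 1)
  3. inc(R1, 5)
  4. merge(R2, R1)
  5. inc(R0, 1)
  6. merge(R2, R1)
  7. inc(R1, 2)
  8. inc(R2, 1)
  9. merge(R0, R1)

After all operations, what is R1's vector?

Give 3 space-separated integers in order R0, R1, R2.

Op 1: inc R1 by 4 -> R1=(0,4,0) value=4
Op 2: inc R0 by 1 -> R0=(1,0,0) value=1
Op 3: inc R1 by 5 -> R1=(0,9,0) value=9
Op 4: merge R2<->R1 -> R2=(0,9,0) R1=(0,9,0)
Op 5: inc R0 by 1 -> R0=(2,0,0) value=2
Op 6: merge R2<->R1 -> R2=(0,9,0) R1=(0,9,0)
Op 7: inc R1 by 2 -> R1=(0,11,0) value=11
Op 8: inc R2 by 1 -> R2=(0,9,1) value=10
Op 9: merge R0<->R1 -> R0=(2,11,0) R1=(2,11,0)

Answer: 2 11 0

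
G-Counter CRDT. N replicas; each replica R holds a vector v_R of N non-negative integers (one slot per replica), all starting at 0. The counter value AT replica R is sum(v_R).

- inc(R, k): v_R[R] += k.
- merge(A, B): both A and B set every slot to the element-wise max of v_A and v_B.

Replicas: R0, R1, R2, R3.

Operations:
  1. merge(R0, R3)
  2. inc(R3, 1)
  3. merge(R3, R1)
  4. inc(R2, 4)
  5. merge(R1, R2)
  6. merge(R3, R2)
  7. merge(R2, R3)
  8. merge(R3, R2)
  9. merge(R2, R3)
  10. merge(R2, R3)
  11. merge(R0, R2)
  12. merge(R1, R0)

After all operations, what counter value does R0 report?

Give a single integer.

Op 1: merge R0<->R3 -> R0=(0,0,0,0) R3=(0,0,0,0)
Op 2: inc R3 by 1 -> R3=(0,0,0,1) value=1
Op 3: merge R3<->R1 -> R3=(0,0,0,1) R1=(0,0,0,1)
Op 4: inc R2 by 4 -> R2=(0,0,4,0) value=4
Op 5: merge R1<->R2 -> R1=(0,0,4,1) R2=(0,0,4,1)
Op 6: merge R3<->R2 -> R3=(0,0,4,1) R2=(0,0,4,1)
Op 7: merge R2<->R3 -> R2=(0,0,4,1) R3=(0,0,4,1)
Op 8: merge R3<->R2 -> R3=(0,0,4,1) R2=(0,0,4,1)
Op 9: merge R2<->R3 -> R2=(0,0,4,1) R3=(0,0,4,1)
Op 10: merge R2<->R3 -> R2=(0,0,4,1) R3=(0,0,4,1)
Op 11: merge R0<->R2 -> R0=(0,0,4,1) R2=(0,0,4,1)
Op 12: merge R1<->R0 -> R1=(0,0,4,1) R0=(0,0,4,1)

Answer: 5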